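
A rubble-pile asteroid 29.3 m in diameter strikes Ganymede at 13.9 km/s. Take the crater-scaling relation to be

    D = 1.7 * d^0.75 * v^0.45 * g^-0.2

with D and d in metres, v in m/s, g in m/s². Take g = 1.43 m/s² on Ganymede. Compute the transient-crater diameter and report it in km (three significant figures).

D ≈ 1.46 km

In SI units: v = 13900 m/s.
d^0.75 = 29.3^0.75 = 12.59
v^0.45 = 13900^0.45 = 73.17
g^-0.2 = 1.43^-0.2 = 0.9310
D = 1.7 × 12.59 × 73.17 × 0.9310 = 1458 m
   = 1.458 km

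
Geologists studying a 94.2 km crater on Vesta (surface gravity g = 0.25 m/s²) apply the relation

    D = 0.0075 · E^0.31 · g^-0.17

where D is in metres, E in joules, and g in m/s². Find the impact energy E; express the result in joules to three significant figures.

E ≈ 3.71 × 10^22 J

Rearranging: E = [D / (0.0075 · g^-0.17)]^(1/0.31).
D = 94200 m.
g^-0.17 = 0.25^-0.17 = 1.266
D / (0.0075 × 1.266) = 94200 / (9.495 × 10^-3) = 9.921 × 10^6
E = (9.921 × 10^6)^3.2258 = 3.711 × 10^22 J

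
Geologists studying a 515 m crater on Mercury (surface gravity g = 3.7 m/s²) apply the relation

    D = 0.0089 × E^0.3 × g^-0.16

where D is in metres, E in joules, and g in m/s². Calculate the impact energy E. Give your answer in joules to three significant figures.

E ≈ 1.51 × 10^16 J

Rearranging: E = [D / (0.0089 · g^-0.16)]^(1/0.3).
g^-0.16 = 3.7^-0.16 = 0.8111
D / (0.0089 × 0.8111) = 515 / (7.219 × 10^-3) = 7.134 × 10^4
E = (7.134 × 10^4)^3.3333 = 1.505 × 10^16 J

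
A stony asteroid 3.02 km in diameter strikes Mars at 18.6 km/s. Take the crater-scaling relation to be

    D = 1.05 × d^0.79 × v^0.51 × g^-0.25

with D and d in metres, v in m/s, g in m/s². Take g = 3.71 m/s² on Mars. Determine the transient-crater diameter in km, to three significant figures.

In SI units: d = 3020 m, v = 18600 m/s.
d^0.79 = 3020^0.79 = 561.3
v^0.51 = 18600^0.51 = 150.5
g^-0.25 = 3.71^-0.25 = 0.7205
D = 1.05 × 561.3 × 150.5 × 0.7205 = 63908 m
   = 63.91 km

D ≈ 63.9 km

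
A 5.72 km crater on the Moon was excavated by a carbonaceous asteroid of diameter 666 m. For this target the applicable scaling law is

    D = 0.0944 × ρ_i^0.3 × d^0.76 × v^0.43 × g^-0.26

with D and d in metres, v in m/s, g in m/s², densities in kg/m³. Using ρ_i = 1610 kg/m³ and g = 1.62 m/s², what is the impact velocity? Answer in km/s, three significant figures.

Rearranging for v: v = [D / (0.0944 · 1610^0.3 · 666^0.76 · 1.62^-0.26)]^(1/0.43).
D = 5720 m.
1610^0.3 = 9.163
666^0.76 = 139.9
1.62^-0.26 = 0.8821
Denominator = 0.0944 × 9.163 × 139.9 × 0.8821 = 106.7
D / 106.7 = 5720 / 106.7 = 53.61
v = 53.61^(1/0.43) = 53.61^2.3256 = 10508 m/s

v ≈ 10.5 km/s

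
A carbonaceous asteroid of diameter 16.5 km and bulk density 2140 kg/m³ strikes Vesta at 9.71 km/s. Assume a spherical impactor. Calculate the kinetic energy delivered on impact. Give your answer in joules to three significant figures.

E ≈ 2.37 × 10^23 J

d = 16500 m; v = 9710 m/s.
Mass m = (π/6) ρ d³ = (π/6) × 2140 × (16500)³ = 5.033 × 10^15 kg
E = ½ m v² = 0.5 × 5.033 × 10^15 × (9710)² = 2.373 × 10^23 J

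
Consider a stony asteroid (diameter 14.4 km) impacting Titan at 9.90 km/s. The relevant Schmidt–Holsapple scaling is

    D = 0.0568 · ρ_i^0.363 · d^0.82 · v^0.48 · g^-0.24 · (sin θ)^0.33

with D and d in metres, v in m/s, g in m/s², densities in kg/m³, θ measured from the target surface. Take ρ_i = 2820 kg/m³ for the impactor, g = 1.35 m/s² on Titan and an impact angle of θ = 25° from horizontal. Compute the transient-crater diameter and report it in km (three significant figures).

D ≈ 151 km

In SI units: d = 14400 m, v = 9900 m/s.
ρ_i^0.363 = 2820^0.363 = 17.88
d^0.82 = 14400^0.82 = 2570
v^0.48 = 9900^0.48 = 82.78
g^-0.24 = 1.35^-0.24 = 0.9305
(sin 25°)^0.33 = 0.4226^0.33 = 0.7526
D = 0.0568 × 17.88 × 2570 × 82.78 × 0.9305 × 0.7526 = 1.513 × 10^5 m
   = 151.3 km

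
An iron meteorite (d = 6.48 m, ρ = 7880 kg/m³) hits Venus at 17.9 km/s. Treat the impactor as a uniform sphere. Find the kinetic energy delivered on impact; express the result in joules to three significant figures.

E ≈ 1.80 × 10^14 J

v = 17900 m/s.
Mass m = (π/6) ρ d³ = (π/6) × 7880 × (6.48)³ = 1.123 × 10^6 kg
E = ½ m v² = 0.5 × 1.123 × 10^6 × (17900)² = 1.799 × 10^14 J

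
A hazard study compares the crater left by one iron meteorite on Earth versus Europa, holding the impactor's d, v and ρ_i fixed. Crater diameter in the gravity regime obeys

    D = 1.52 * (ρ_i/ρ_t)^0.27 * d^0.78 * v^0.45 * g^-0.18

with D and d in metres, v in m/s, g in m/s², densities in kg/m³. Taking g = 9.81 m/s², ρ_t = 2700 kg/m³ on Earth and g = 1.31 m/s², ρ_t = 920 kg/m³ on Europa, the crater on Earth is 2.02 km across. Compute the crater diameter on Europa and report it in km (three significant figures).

The impactor-only factors (d, v, ρ_i) cancel in the ratio, leaving D_Europa/D_Earth = (g_Europa/g_Earth)^-0.18 · (ρ_t,Earth/ρ_t,Europa)^0.27.
(1.31/9.81)^-0.18 = 0.1335^-0.18 = 1.437
(2700/920)^0.27 = 2.935^0.27 = 1.337
Ratio = 1.437 × 1.337 = 1.921
D_Europa = 1.921 × 2.02 km = 3.88 km

D ≈ 3.88 km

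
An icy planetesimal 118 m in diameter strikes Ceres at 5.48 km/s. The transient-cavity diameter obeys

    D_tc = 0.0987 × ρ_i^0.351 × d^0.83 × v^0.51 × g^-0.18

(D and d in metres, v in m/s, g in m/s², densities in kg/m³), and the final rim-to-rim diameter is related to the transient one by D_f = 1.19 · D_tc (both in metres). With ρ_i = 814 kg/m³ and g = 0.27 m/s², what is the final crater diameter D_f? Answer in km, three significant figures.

D_f ≈ 6.61 km

v = 5480 m/s.
ρ_i^0.351 = 814^0.351 = 10.51
d^0.83 = 118^0.83 = 52.44
v^0.51 = 5480^0.51 = 80.68
g^-0.18 = 0.27^-0.18 = 1.266
D_tc = 0.0987 × 10.51 × 52.44 × 80.68 × 1.266 = 5556 m
D_f = 1.19 × 5556 = 6612 m
     = 6.612 km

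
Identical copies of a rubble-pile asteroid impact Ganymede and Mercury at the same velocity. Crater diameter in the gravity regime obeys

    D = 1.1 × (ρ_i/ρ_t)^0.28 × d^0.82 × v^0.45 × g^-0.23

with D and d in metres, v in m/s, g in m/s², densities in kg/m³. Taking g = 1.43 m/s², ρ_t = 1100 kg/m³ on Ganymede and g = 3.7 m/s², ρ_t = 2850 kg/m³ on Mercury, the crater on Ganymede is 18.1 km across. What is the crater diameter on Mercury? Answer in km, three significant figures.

D ≈ 11.1 km

The impactor-only factors (d, v, ρ_i) cancel in the ratio, leaving D_Mercury/D_Ganymede = (g_Mercury/g_Ganymede)^-0.23 · (ρ_t,Ganymede/ρ_t,Mercury)^0.28.
(3.7/1.43)^-0.23 = 2.587^-0.23 = 0.8036
(1100/2850)^0.28 = 0.3860^0.28 = 0.7660
Ratio = 0.8036 × 0.7660 = 0.6156
D_Mercury = 0.6156 × 18.1 km = 11.1 km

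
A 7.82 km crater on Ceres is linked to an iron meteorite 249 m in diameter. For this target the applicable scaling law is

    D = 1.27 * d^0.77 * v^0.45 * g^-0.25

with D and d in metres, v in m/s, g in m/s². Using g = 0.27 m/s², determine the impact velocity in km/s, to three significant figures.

Rearranging for v: v = [D / (1.27 · 249^0.77 · 0.27^-0.25)]^(1/0.45).
D = 7820 m.
249^0.77 = 70.00
0.27^-0.25 = 1.387
Denominator = 1.27 × 70.00 × 1.387 = 123.3
D / 123.3 = 7820 / 123.3 = 63.42
v = 63.42^(1/0.45) = 63.42^2.2222 = 10114 m/s

v ≈ 10.1 km/s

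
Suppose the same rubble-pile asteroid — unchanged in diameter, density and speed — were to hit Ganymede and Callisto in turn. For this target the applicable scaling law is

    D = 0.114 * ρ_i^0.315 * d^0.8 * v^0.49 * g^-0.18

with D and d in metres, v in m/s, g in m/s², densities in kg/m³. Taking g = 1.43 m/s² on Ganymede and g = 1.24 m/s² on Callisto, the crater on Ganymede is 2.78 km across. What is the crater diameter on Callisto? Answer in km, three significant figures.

D ≈ 2.85 km

All impactor-dependent factors cancel in the ratio, leaving D_Callisto/D_Ganymede = (g_Callisto/g_Ganymede)^-0.18.
(1.24/1.43)^-0.18 = 0.8671^-0.18 = 1.026
D_Callisto = 1.026 × 2.78 km = 2.85 km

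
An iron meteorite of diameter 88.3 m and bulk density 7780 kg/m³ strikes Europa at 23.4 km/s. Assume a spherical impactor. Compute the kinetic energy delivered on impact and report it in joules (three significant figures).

v = 23400 m/s.
Mass m = (π/6) ρ d³ = (π/6) × 7780 × (88.3)³ = 2.805 × 10^9 kg
E = ½ m v² = 0.5 × 2.805 × 10^9 × (23400)² = 7.680 × 10^17 J

E ≈ 7.68 × 10^17 J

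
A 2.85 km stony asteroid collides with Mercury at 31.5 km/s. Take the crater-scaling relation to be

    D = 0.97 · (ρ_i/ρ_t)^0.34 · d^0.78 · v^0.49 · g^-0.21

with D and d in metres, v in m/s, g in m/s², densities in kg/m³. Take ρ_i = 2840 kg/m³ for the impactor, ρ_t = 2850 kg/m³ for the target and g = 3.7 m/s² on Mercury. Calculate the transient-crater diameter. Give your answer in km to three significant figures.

D ≈ 58.3 km

In SI units: d = 2850 m, v = 31500 m/s.
(ρ_i/ρ_t)^0.34 = (2840/2850)^0.34 = 0.9988
d^0.78 = 2850^0.78 = 495.2
v^0.49 = 31500^0.49 = 160.0
g^-0.21 = 3.7^-0.21 = 0.7598
D = 0.97 × 0.9988 × 495.2 × 160.0 × 0.7598 = 58324 m
   = 58.32 km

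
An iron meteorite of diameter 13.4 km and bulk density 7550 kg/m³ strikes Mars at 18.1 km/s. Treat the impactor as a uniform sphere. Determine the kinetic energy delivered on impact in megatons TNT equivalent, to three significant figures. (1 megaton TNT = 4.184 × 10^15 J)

E ≈ 3.72 × 10^8 Mt TNT

d = 13400 m; v = 18100 m/s.
Mass m = (π/6) ρ d³ = (π/6) × 7550 × (13400)³ = 9.512 × 10^15 kg
E = ½ m v² = 0.5 × 9.512 × 10^15 × (18100)² = 1.558 × 10^24 J
   = 1.558 × 10^24 / 4.184×10^15 = 3.724 × 10^8 Mt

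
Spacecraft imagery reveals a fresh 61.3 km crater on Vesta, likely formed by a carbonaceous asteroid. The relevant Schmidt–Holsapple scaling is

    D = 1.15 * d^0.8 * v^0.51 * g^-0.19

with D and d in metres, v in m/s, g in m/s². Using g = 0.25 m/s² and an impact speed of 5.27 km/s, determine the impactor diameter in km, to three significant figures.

d ≈ 2.47 km

Rearranging for d: d = [D / (1.15 · 5270^0.51 · 0.25^-0.19)]^(1/0.8).
D = 61300 m.
5270^0.51 = 79.09
0.25^-0.19 = 1.301
Denominator = 1.15 × 79.09 × 1.301 = 118.3
D / 118.3 = 61300 / 118.3 = 518.2
d = 518.2^(1/0.8) = 518.2^1.25 = 2472 m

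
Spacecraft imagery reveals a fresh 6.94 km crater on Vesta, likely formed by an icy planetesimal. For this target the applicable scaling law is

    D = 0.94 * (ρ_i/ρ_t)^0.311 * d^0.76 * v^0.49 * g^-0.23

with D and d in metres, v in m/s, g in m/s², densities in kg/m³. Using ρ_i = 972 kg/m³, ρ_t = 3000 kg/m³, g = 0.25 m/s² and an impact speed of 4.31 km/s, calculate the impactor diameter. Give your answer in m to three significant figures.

Rearranging for d: d = [D / (0.94 · (972/3000)^0.311 · 4310^0.49 · 0.25^-0.23)]^(1/0.76).
D = 6940 m.
(972/3000)^0.311 = 0.7043
4310^0.49 = 60.38
0.25^-0.23 = 1.376
Denominator = 0.94 × 0.7043 × 60.38 × 1.376 = 55.00
D / 55.00 = 6940 / 55.00 = 126.2
d = 126.2^(1/0.76) = 126.2^1.3158 = 581.5 m

d ≈ 582 m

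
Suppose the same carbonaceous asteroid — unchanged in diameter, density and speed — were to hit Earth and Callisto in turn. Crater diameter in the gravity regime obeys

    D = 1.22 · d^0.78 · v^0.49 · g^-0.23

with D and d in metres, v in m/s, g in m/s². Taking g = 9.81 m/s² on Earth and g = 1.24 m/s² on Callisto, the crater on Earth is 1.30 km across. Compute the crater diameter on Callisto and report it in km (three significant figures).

D ≈ 2.09 km

All impactor-dependent factors cancel in the ratio, leaving D_Callisto/D_Earth = (g_Callisto/g_Earth)^-0.23.
(1.24/9.81)^-0.23 = 0.1264^-0.23 = 1.609
D_Callisto = 1.609 × 1.30 km = 2.09 km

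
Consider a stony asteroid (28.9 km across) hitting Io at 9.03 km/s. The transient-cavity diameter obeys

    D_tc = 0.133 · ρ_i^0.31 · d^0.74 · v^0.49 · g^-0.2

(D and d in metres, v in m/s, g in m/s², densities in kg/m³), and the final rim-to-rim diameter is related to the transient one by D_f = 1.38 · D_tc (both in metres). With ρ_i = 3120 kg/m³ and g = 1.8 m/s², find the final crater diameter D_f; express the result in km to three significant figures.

In SI: d = 28900 m, v = 9030 m/s.
ρ_i^0.31 = 3120^0.31 = 12.11
d^0.74 = 28900^0.74 = 2000
v^0.49 = 9030^0.49 = 86.75
g^-0.2 = 1.8^-0.2 = 0.8891
D_tc = 0.133 × 12.11 × 2000 × 86.75 × 0.8891 = 2.485 × 10^5 m
D_f = 1.38 × 2.485 × 10^5 = 3.429 × 10^5 m
     = 342.9 km

D_f ≈ 343 km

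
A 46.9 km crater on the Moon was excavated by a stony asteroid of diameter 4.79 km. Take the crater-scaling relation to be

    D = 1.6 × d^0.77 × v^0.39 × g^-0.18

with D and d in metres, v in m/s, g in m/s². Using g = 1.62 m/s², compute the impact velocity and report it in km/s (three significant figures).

v ≈ 19.2 km/s

Rearranging for v: v = [D / (1.6 · 4790^0.77 · 1.62^-0.18)]^(1/0.39).
D = 46900 m.
4790^0.77 = 682.1
1.62^-0.18 = 0.9168
Denominator = 1.6 × 682.1 × 0.9168 = 1001
D / 1001 = 46900 / 1001 = 46.85
v = 46.85^(1/0.39) = 46.85^2.5641 = 19225 m/s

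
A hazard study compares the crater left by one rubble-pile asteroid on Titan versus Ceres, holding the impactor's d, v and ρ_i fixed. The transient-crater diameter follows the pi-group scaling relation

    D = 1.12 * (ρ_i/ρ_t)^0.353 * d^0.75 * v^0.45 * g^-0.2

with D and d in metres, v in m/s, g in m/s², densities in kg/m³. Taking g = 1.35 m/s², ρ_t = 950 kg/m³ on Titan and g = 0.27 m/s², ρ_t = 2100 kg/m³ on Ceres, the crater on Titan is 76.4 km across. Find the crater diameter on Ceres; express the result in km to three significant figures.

D ≈ 79.7 km

The impactor-only factors (d, v, ρ_i) cancel in the ratio, leaving D_Ceres/D_Titan = (g_Ceres/g_Titan)^-0.2 · (ρ_t,Titan/ρ_t,Ceres)^0.353.
(0.27/1.35)^-0.2 = 0.2000^-0.2 = 1.380
(950/2100)^0.353 = 0.4524^0.353 = 0.7558
Ratio = 1.380 × 0.7558 = 1.043
D_Ceres = 1.043 × 76.4 km = 79.7 km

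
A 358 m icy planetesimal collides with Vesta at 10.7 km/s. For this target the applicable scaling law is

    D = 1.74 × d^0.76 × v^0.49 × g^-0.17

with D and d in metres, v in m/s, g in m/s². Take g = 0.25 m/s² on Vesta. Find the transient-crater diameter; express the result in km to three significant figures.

D ≈ 18.1 km

In SI units: v = 10700 m/s.
d^0.76 = 358^0.76 = 87.29
v^0.49 = 10700^0.49 = 94.28
g^-0.17 = 0.25^-0.17 = 1.266
D = 1.74 × 87.29 × 94.28 × 1.266 = 18129 m
   = 18.13 km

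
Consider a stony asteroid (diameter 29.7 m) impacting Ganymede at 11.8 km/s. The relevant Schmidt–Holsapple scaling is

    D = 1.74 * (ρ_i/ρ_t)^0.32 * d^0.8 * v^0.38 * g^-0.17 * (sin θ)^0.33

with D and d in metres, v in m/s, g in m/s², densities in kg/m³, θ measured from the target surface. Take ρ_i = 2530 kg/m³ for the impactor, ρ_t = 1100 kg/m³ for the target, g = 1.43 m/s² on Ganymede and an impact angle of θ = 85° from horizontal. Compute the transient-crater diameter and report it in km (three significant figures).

D ≈ 1.13 km

In SI units: v = 11800 m/s.
(ρ_i/ρ_t)^0.32 = (2530/1100)^0.32 = 1.305
d^0.8 = 29.7^0.8 = 15.07
v^0.38 = 11800^0.38 = 35.26
g^-0.17 = 1.43^-0.17 = 0.9410
(sin 85°)^0.33 = 0.9962^0.33 = 0.9987
D = 1.74 × 1.305 × 15.07 × 35.26 × 0.9410 × 0.9987 = 1134 m
   = 1.134 km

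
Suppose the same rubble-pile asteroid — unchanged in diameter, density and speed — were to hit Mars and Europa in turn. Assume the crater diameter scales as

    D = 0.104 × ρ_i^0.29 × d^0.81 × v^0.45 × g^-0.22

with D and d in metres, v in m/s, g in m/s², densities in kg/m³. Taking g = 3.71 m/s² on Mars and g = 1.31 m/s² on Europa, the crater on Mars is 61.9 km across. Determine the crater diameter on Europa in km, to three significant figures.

All impactor-dependent factors cancel in the ratio, leaving D_Europa/D_Mars = (g_Europa/g_Mars)^-0.22.
(1.31/3.71)^-0.22 = 0.3531^-0.22 = 1.257
D_Europa = 1.257 × 61.9 km = 77.8 km

D ≈ 77.8 km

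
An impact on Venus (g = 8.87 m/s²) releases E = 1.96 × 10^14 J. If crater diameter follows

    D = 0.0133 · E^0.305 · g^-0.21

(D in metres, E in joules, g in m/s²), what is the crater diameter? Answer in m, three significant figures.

E^0.305 = (1.96 × 10^14)^0.305 = 2.286 × 10^4
g^-0.21 = 8.87^-0.21 = 0.6323
D = 0.0133 × 2.286 × 10^4 × 0.6323 = 192.2 m

D ≈ 192 m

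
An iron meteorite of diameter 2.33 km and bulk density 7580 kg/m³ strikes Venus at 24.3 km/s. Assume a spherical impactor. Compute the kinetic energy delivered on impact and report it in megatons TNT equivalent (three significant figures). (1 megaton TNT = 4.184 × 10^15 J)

E ≈ 3.54 × 10^6 Mt TNT

d = 2330 m; v = 24300 m/s.
Mass m = (π/6) ρ d³ = (π/6) × 7580 × (2330)³ = 5.020 × 10^13 kg
E = ½ m v² = 0.5 × 5.020 × 10^13 × (24300)² = 1.482 × 10^22 J
   = 1.482 × 10^22 / 4.184×10^15 = 3.542 × 10^6 Mt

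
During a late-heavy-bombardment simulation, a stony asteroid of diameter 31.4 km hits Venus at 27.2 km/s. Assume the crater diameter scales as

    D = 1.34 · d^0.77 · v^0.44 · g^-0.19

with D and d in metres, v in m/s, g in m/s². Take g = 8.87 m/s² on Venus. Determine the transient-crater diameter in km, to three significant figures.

In SI units: d = 31400 m, v = 27200 m/s.
d^0.77 = 31400^0.77 = 2902
v^0.44 = 27200^0.44 = 89.37
g^-0.19 = 8.87^-0.19 = 0.6605
D = 1.34 × 2902 × 89.37 × 0.6605 = 2.295 × 10^5 m
   = 229.5 km

D ≈ 230 km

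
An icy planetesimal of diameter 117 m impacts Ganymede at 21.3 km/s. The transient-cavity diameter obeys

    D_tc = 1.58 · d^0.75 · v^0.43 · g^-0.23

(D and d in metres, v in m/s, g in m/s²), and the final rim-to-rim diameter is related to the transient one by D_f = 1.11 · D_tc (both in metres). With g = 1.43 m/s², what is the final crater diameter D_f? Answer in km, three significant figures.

v = 21300 m/s.
d^0.75 = 117^0.75 = 35.57
v^0.43 = 21300^0.43 = 72.64
g^-0.23 = 1.43^-0.23 = 0.9210
D_tc = 1.58 × 35.57 × 72.64 × 0.9210 = 3760 m
D_f = 1.11 × 3760 = 4174 m
     = 4.174 km

D_f ≈ 4.17 km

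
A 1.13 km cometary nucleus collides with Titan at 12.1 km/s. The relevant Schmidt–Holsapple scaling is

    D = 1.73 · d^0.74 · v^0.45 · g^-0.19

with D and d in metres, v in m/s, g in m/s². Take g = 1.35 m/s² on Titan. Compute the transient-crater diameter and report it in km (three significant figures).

D ≈ 20.4 km

In SI units: d = 1130 m, v = 12100 m/s.
d^0.74 = 1130^0.74 = 181.7
v^0.45 = 12100^0.45 = 68.75
g^-0.19 = 1.35^-0.19 = 0.9446
D = 1.73 × 181.7 × 68.75 × 0.9446 = 20414 m
   = 20.41 km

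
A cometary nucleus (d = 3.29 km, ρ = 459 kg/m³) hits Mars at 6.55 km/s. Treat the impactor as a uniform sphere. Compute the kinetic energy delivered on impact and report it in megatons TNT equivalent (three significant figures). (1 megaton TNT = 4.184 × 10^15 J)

E ≈ 43900 Mt TNT

d = 3290 m; v = 6550 m/s.
Mass m = (π/6) ρ d³ = (π/6) × 459 × (3290)³ = 8.559 × 10^12 kg
E = ½ m v² = 0.5 × 8.559 × 10^12 × (6550)² = 1.836 × 10^20 J
   = 1.836 × 10^20 / 4.184×10^15 = 43881 Mt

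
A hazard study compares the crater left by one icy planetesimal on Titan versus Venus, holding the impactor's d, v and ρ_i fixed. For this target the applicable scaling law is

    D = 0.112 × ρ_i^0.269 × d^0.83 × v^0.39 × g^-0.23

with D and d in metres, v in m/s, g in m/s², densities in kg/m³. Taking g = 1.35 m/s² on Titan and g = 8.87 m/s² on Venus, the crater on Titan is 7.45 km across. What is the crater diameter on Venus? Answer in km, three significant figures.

D ≈ 4.83 km

All impactor-dependent factors cancel in the ratio, leaving D_Venus/D_Titan = (g_Venus/g_Titan)^-0.23.
(8.87/1.35)^-0.23 = 6.570^-0.23 = 0.6486
D_Venus = 0.6486 × 7.45 km = 4.83 km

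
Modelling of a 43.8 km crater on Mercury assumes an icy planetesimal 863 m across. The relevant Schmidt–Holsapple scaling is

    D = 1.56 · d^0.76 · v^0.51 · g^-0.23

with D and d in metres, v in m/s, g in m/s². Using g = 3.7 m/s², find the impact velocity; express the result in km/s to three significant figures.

Rearranging for v: v = [D / (1.56 · 863^0.76 · 3.7^-0.23)]^(1/0.51).
D = 43800 m.
863^0.76 = 170.4
3.7^-0.23 = 0.7401
Denominator = 1.56 × 170.4 × 0.7401 = 196.7
D / 196.7 = 43800 / 196.7 = 222.7
v = 222.7^(1/0.51) = 222.7^1.9608 = 40125 m/s

v ≈ 40.1 km/s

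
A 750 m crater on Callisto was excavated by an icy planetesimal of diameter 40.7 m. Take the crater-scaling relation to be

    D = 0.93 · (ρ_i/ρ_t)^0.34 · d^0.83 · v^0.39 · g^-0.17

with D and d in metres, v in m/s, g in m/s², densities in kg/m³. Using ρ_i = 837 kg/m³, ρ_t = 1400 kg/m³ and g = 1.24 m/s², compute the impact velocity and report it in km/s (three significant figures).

v ≈ 18.3 km/s

Rearranging for v: v = [D / (0.93 · (837/1400)^0.34 · 40.7^0.83 · 1.24^-0.17)]^(1/0.39).
(837/1400)^0.34 = 0.8395
40.7^0.83 = 21.68
1.24^-0.17 = 0.9641
Denominator = 0.93 × 0.8395 × 21.68 × 0.9641 = 16.32
D / 16.32 = 750 / 16.32 = 45.96
v = 45.96^(1/0.39) = 45.96^2.5641 = 18302 m/s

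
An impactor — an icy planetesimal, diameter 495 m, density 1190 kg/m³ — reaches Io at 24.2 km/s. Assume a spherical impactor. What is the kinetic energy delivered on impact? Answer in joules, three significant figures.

E ≈ 2.21 × 10^19 J

v = 24200 m/s.
Mass m = (π/6) ρ d³ = (π/6) × 1190 × (495)³ = 7.557 × 10^10 kg
E = ½ m v² = 0.5 × 7.557 × 10^10 × (24200)² = 2.213 × 10^19 J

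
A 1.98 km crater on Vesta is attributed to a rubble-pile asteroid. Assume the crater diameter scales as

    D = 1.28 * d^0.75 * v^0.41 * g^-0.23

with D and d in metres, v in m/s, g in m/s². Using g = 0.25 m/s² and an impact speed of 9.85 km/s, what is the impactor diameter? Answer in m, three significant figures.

d ≈ 76.7 m

Rearranging for d: d = [D / (1.28 · 9850^0.41 · 0.25^-0.23)]^(1/0.75).
D = 1980 m.
9850^0.41 = 43.38
0.25^-0.23 = 1.376
Denominator = 1.28 × 43.38 × 1.376 = 76.40
D / 76.40 = 1980 / 76.40 = 25.92
d = 25.92^(1/0.75) = 25.92^1.3333 = 76.70 m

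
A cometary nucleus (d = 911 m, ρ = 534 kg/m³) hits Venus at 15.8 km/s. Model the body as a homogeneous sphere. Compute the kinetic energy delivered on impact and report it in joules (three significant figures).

v = 15800 m/s.
Mass m = (π/6) ρ d³ = (π/6) × 534 × (911)³ = 2.114 × 10^11 kg
E = ½ m v² = 0.5 × 2.114 × 10^11 × (15800)² = 2.639 × 10^19 J

E ≈ 2.64 × 10^19 J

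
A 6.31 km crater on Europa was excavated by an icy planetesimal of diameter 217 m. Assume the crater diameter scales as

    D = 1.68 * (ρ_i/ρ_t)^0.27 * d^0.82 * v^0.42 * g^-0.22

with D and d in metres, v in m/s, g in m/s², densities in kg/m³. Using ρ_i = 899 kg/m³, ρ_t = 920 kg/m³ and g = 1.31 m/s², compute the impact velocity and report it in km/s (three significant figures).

Rearranging for v: v = [D / (1.68 · (899/920)^0.27 · 217^0.82 · 1.31^-0.22)]^(1/0.42).
D = 6310 m.
(899/920)^0.27 = 0.9938
217^0.82 = 82.39
1.31^-0.22 = 0.9423
Denominator = 1.68 × 0.9938 × 82.39 × 0.9423 = 129.6
D / 129.6 = 6310 / 129.6 = 48.69
v = 48.69^(1/0.42) = 48.69^2.381 = 10418 m/s

v ≈ 10.4 km/s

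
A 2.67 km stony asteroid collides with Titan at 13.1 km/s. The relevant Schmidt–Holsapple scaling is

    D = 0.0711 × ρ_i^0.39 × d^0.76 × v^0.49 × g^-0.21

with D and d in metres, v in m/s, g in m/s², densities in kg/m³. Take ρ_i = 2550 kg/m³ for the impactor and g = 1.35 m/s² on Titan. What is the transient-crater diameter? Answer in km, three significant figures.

In SI units: d = 2670 m, v = 13100 m/s.
ρ_i^0.39 = 2550^0.39 = 21.31
d^0.76 = 2670^0.76 = 401.9
v^0.49 = 13100^0.49 = 104.1
g^-0.21 = 1.35^-0.21 = 0.9389
D = 0.0711 × 21.31 × 401.9 × 104.1 × 0.9389 = 59517 m
   = 59.52 km

D ≈ 59.5 km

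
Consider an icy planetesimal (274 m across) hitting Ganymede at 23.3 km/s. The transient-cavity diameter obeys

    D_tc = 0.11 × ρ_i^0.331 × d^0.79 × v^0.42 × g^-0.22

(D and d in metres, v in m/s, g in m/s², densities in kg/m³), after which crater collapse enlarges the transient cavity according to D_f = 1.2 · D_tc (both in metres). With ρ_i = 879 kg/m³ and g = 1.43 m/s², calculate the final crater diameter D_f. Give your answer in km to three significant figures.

D_f ≈ 6.62 km

v = 23300 m/s.
ρ_i^0.331 = 879^0.331 = 9.429
d^0.79 = 274^0.79 = 84.30
v^0.42 = 23300^0.42 = 68.28
g^-0.22 = 1.43^-0.22 = 0.9243
D_tc = 0.11 × 9.429 × 84.30 × 68.28 × 0.9243 = 5518 m
D_f = 1.2 × 5518 = 6622 m
     = 6.622 km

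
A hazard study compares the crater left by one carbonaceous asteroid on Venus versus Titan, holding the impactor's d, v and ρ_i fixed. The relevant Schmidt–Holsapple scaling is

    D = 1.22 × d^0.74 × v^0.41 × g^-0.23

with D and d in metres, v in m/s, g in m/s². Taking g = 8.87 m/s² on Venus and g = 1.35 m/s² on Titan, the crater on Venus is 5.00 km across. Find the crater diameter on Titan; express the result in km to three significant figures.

D ≈ 7.71 km

All impactor-dependent factors cancel in the ratio, leaving D_Titan/D_Venus = (g_Titan/g_Venus)^-0.23.
(1.35/8.87)^-0.23 = 0.1522^-0.23 = 1.542
D_Titan = 1.542 × 5.00 km = 7.71 km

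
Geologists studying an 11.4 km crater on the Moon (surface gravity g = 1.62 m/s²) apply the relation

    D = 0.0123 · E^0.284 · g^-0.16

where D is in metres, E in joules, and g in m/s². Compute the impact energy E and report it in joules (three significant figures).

E ≈ 1.34 × 10^21 J

Rearranging: E = [D / (0.0123 · g^-0.16)]^(1/0.284).
D = 11400 m.
g^-0.16 = 1.62^-0.16 = 0.9257
D / (0.0123 × 0.9257) = 11400 / (0.01139) = 1.001 × 10^6
E = (1.001 × 10^6)^3.5211 = 1.343 × 10^21 J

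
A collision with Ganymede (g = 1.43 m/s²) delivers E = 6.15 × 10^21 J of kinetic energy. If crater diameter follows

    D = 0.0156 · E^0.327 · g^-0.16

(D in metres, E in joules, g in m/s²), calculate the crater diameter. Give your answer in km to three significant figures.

D ≈ 196 km

E^0.327 = (6.15 × 10^21)^0.327 = 1.333 × 10^7
g^-0.16 = 1.43^-0.16 = 0.9444
D = 0.0156 × 1.333 × 10^7 × 0.9444 = 1.964 × 10^5 m
   = 196.4 km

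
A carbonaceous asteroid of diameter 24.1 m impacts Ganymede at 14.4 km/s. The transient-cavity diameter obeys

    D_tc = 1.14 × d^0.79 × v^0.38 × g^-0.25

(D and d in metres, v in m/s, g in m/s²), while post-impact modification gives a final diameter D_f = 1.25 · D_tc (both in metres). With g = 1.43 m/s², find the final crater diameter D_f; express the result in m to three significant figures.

D_f ≈ 612 m

v = 14400 m/s.
d^0.79 = 24.1^0.79 = 12.35
v^0.38 = 14400^0.38 = 38.03
g^-0.25 = 1.43^-0.25 = 0.9145
D_tc = 1.14 × 12.35 × 38.03 × 0.9145 = 489.6 m
D_f = 1.25 × 489.6 = 612.0 m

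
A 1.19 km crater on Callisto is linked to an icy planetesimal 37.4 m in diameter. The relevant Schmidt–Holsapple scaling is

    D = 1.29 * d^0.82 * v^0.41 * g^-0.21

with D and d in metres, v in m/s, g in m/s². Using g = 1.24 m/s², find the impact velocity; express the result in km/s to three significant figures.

v ≈ 13.6 km/s

Rearranging for v: v = [D / (1.29 · 37.4^0.82 · 1.24^-0.21)]^(1/0.41).
D = 1190 m.
37.4^0.82 = 19.49
1.24^-0.21 = 0.9558
Denominator = 1.29 × 19.49 × 0.9558 = 24.03
D / 24.03 = 1190 / 24.03 = 49.52
v = 49.52^(1/0.41) = 49.52^2.439 = 13601 m/s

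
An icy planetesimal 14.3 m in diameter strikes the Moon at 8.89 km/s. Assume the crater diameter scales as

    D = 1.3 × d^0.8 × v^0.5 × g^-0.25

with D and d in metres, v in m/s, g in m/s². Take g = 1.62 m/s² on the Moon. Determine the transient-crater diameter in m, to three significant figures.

D ≈ 913 m

In SI units: v = 8890 m/s.
d^0.8 = 14.3^0.8 = 8.400
v^0.5 = 8890^0.5 = 94.29
g^-0.25 = 1.62^-0.25 = 0.8864
D = 1.3 × 8.400 × 94.29 × 0.8864 = 912.7 m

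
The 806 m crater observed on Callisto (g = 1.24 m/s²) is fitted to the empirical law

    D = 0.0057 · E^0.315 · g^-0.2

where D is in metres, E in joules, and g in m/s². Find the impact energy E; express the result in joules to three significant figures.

E ≈ 2.57 × 10^16 J

Rearranging: E = [D / (0.0057 · g^-0.2)]^(1/0.315).
g^-0.2 = 1.24^-0.2 = 0.9579
D / (0.0057 × 0.9579) = 806 / (5.460 × 10^-3) = 1.476 × 10^5
E = (1.476 × 10^5)^3.1746 = 2.569 × 10^16 J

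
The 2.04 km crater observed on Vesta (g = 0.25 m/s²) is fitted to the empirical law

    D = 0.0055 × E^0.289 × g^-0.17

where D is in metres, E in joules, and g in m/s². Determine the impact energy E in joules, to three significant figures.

Rearranging: E = [D / (0.0055 · g^-0.17)]^(1/0.289).
D = 2040 m.
g^-0.17 = 0.25^-0.17 = 1.266
D / (0.0055 × 1.266) = 2040 / (6.963 × 10^-3) = 2.930 × 10^5
E = (2.930 × 10^5)^3.4602 = 8.250 × 10^18 J

E ≈ 8.25 × 10^18 J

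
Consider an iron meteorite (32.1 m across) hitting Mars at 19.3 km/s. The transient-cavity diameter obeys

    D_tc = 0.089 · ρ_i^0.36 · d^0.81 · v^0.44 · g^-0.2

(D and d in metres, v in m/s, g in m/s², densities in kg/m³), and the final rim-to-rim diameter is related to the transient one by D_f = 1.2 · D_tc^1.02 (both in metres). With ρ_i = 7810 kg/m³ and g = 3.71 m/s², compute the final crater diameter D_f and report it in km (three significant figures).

v = 19300 m/s.
ρ_i^0.36 = 7810^0.36 = 25.20
d^0.81 = 32.1^0.81 = 16.61
v^0.44 = 19300^0.44 = 76.85
g^-0.2 = 3.71^-0.2 = 0.7694
D_tc = 0.089 × 25.20 × 16.61 × 76.85 × 0.7694 = 2203 m
D_f = 1.2 × (2203)^1.02 = 3084 m
     = 3.084 km

D_f ≈ 3.08 km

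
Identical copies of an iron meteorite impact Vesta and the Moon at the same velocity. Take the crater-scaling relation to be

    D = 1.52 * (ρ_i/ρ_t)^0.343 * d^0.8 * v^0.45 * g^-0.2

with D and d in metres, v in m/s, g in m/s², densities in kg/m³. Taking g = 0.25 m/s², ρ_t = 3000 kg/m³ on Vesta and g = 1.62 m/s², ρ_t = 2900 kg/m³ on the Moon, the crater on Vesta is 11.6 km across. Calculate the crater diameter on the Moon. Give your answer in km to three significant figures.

The impactor-only factors (d, v, ρ_i) cancel in the ratio, leaving D_Moon/D_Vesta = (g_Moon/g_Vesta)^-0.2 · (ρ_t,Vesta/ρ_t,Moon)^0.343.
(1.62/0.25)^-0.2 = 6.480^-0.2 = 0.6882
(3000/2900)^0.343 = 1.034^0.343 = 1.012
Ratio = 0.6882 × 1.012 = 0.6965
D_Moon = 0.6965 × 11.6 km = 8.08 km

D ≈ 8.08 km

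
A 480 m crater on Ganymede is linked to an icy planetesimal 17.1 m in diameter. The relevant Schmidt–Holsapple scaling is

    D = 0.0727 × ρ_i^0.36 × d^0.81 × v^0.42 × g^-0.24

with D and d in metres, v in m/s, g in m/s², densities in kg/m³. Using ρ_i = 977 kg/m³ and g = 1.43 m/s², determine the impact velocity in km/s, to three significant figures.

Rearranging for v: v = [D / (0.0727 · 977^0.36 · 17.1^0.81 · 1.43^-0.24)]^(1/0.42).
977^0.36 = 11.92
17.1^0.81 = 9.971
1.43^-0.24 = 0.9177
Denominator = 0.0727 × 11.92 × 9.971 × 0.9177 = 7.930
D / 7.930 = 480 / 7.930 = 60.53
v = 60.53^(1/0.42) = 60.53^2.381 = 17493 m/s

v ≈ 17.5 km/s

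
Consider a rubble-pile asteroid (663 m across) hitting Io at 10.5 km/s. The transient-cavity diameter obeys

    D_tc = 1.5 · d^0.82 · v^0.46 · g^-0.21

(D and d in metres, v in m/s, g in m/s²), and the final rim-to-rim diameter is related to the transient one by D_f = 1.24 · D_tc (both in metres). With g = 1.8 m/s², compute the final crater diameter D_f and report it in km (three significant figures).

v = 10500 m/s.
d^0.82 = 663^0.82 = 205.9
v^0.46 = 10500^0.46 = 70.75
g^-0.21 = 1.8^-0.21 = 0.8839
D_tc = 1.5 × 205.9 × 70.75 × 0.8839 = 19310 m
D_f = 1.24 × 19310 = 23944 m
     = 23.94 km

D_f ≈ 23.9 km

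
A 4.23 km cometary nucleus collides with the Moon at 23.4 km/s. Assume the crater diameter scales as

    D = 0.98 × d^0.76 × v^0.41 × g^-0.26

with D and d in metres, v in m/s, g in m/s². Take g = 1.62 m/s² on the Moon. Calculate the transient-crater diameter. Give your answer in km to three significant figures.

In SI units: d = 4230 m, v = 23400 m/s.
d^0.76 = 4230^0.76 = 570.2
v^0.41 = 23400^0.41 = 61.86
g^-0.26 = 1.62^-0.26 = 0.8821
D = 0.98 × 570.2 × 61.86 × 0.8821 = 30492 m
   = 30.49 km

D ≈ 30.5 km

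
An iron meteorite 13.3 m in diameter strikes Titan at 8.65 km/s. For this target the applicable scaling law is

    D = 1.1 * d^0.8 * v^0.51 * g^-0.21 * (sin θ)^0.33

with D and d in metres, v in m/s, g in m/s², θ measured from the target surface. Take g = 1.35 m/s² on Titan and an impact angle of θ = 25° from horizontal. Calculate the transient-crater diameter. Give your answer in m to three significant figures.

In SI units: v = 8650 m/s.
d^0.8 = 13.3^0.8 = 7.926
v^0.51 = 8650^0.51 = 101.8
g^-0.21 = 1.35^-0.21 = 0.9389
(sin 25°)^0.33 = 0.4226^0.33 = 0.7526
D = 1.1 × 7.926 × 101.8 × 0.9389 × 0.7526 = 627.2 m

D ≈ 627 m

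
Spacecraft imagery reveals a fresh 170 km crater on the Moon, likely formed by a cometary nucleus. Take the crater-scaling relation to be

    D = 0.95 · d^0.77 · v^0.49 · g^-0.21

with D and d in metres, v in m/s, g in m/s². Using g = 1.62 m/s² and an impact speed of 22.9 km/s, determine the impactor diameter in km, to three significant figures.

Rearranging for d: d = [D / (0.95 · 22900^0.49 · 1.62^-0.21)]^(1/0.77).
D = 170000 m.
22900^0.49 = 136.9
1.62^-0.21 = 0.9037
Denominator = 0.95 × 136.9 × 0.9037 = 117.5
D / 117.5 = 170000 / 117.5 = 1447
d = 1447^(1/0.77) = 1447^1.2987 = 12720 m

d ≈ 12.7 km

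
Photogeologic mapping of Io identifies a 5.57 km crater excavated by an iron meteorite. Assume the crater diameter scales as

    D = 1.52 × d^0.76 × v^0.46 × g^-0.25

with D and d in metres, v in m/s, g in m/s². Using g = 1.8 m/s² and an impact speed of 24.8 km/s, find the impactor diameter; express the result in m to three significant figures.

Rearranging for d: d = [D / (1.52 · 24800^0.46 · 1.8^-0.25)]^(1/0.76).
D = 5570 m.
24800^0.46 = 105.1
1.8^-0.25 = 0.8633
Denominator = 1.52 × 105.1 × 0.8633 = 137.9
D / 137.9 = 5570 / 137.9 = 40.39
d = 40.39^(1/0.76) = 40.39^1.3158 = 129.9 m

d ≈ 130 m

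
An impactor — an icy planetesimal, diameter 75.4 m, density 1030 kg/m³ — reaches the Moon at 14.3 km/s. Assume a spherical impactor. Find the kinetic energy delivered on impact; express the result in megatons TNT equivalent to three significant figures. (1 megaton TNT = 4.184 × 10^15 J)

E ≈ 5.65 Mt TNT

v = 14300 m/s.
Mass m = (π/6) ρ d³ = (π/6) × 1030 × (75.4)³ = 2.312 × 10^8 kg
E = ½ m v² = 0.5 × 2.312 × 10^8 × (14300)² = 2.364 × 10^16 J
   = 2.364 × 10^16 / 4.184×10^15 = 5.650 Mt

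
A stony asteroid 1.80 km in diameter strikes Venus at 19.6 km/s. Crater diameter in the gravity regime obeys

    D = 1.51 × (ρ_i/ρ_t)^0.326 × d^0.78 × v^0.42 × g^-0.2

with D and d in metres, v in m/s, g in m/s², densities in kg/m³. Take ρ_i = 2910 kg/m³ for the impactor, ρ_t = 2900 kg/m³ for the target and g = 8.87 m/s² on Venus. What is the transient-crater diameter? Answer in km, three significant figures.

D ≈ 21.5 km

In SI units: d = 1800 m, v = 19600 m/s.
(ρ_i/ρ_t)^0.326 = (2910/2900)^0.326 = 1.001
d^0.78 = 1800^0.78 = 346.0
v^0.42 = 19600^0.42 = 63.50
g^-0.2 = 8.87^-0.2 = 0.6463
D = 1.51 × 1.001 × 346.0 × 63.50 × 0.6463 = 21463 m
   = 21.46 km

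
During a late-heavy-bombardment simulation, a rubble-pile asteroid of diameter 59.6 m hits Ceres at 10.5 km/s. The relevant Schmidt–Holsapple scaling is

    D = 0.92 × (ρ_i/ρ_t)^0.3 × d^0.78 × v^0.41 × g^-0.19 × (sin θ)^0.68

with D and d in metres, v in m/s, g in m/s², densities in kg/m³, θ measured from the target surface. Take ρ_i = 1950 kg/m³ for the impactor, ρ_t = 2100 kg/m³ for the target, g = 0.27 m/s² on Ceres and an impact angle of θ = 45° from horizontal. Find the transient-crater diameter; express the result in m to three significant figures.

D ≈ 984 m

In SI units: v = 10500 m/s.
(ρ_i/ρ_t)^0.3 = (1950/2100)^0.3 = 0.9780
d^0.78 = 59.6^0.78 = 24.25
v^0.41 = 10500^0.41 = 44.53
g^-0.19 = 0.27^-0.19 = 1.282
(sin 45°)^0.68 = 0.7071^0.68 = 0.7900
D = 0.92 × 0.9780 × 24.25 × 44.53 × 1.282 × 0.7900 = 984.0 m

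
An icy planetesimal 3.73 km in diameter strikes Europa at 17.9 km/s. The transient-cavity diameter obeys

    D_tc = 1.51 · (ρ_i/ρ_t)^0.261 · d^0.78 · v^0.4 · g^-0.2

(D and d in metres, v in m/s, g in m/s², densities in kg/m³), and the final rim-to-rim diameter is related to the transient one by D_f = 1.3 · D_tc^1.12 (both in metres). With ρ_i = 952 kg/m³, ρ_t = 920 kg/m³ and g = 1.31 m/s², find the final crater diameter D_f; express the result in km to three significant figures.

D_f ≈ 208 km

In SI: d = 3730 m, v = 17900 m/s.
(ρ_i/ρ_t)^0.261 = (952/920)^0.261 = 1.009
d^0.78 = 3730^0.78 = 610.8
v^0.4 = 17900^0.4 = 50.25
g^-0.2 = 1.31^-0.2 = 0.9474
D_tc = 1.51 × 1.009 × 610.8 × 50.25 × 0.9474 = 44300 m
D_f = 1.3 × (44300)^1.12 = 2.079 × 10^5 m
     = 207.9 km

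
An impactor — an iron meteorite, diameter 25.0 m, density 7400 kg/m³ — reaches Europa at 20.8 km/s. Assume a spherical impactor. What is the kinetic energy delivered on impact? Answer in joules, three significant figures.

v = 20800 m/s.
Mass m = (π/6) ρ d³ = (π/6) × 7400 × (25)³ = 6.054 × 10^7 kg
E = ½ m v² = 0.5 × 6.054 × 10^7 × (20800)² = 1.310 × 10^16 J

E ≈ 1.31 × 10^16 J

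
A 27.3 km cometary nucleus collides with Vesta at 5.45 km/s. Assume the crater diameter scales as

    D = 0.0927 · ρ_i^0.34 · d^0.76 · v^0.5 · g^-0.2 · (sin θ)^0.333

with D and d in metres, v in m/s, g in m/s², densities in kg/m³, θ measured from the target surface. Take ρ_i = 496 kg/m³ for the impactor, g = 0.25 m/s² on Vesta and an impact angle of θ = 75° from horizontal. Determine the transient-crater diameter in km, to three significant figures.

D ≈ 173 km

In SI units: d = 27300 m, v = 5450 m/s.
ρ_i^0.34 = 496^0.34 = 8.250
d^0.76 = 27300^0.76 = 2352
v^0.5 = 5450^0.5 = 73.82
g^-0.2 = 0.25^-0.2 = 1.320
(sin 75°)^0.333 = 0.9659^0.333 = 0.9885
D = 0.0927 × 8.250 × 2352 × 73.82 × 1.320 × 0.9885 = 1.733 × 10^5 m
   = 173.3 km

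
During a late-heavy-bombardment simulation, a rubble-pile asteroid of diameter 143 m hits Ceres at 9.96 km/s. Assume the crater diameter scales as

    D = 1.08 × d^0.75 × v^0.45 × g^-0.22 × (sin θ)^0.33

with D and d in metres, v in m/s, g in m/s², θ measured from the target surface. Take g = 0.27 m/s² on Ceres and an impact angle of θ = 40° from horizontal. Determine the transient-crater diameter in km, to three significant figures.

D ≈ 3.24 km

In SI units: v = 9960 m/s.
d^0.75 = 143^0.75 = 41.35
v^0.45 = 9960^0.45 = 62.98
g^-0.22 = 0.27^-0.22 = 1.334
(sin 40°)^0.33 = 0.6428^0.33 = 0.8643
D = 1.08 × 41.35 × 62.98 × 1.334 × 0.8643 = 3243 m
   = 3.243 km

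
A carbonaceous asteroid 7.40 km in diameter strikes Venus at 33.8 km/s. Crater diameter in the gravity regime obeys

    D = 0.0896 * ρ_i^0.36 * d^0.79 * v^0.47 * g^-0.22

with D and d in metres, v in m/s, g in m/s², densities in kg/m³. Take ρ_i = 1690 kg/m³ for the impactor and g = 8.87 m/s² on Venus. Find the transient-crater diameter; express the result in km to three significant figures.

D ≈ 123 km

In SI units: d = 7400 m, v = 33800 m/s.
ρ_i^0.36 = 1690^0.36 = 14.52
d^0.79 = 7400^0.79 = 1139
v^0.47 = 33800^0.47 = 134.5
g^-0.22 = 8.87^-0.22 = 0.6187
D = 0.0896 × 14.52 × 1139 × 134.5 × 0.6187 = 1.233 × 10^5 m
   = 123.3 km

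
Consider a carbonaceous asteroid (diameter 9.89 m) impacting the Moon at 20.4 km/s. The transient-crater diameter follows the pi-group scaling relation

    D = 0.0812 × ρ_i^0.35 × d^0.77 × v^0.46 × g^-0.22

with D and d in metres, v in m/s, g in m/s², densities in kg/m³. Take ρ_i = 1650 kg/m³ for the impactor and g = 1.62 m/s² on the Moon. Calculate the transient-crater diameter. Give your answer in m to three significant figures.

In SI units: v = 20400 m/s.
ρ_i^0.35 = 1650^0.35 = 13.37
d^0.77 = 9.89^0.77 = 5.838
v^0.46 = 20400^0.46 = 96.04
g^-0.22 = 1.62^-0.22 = 0.8993
D = 0.0812 × 13.37 × 5.838 × 96.04 × 0.8993 = 547.4 m

D ≈ 547 m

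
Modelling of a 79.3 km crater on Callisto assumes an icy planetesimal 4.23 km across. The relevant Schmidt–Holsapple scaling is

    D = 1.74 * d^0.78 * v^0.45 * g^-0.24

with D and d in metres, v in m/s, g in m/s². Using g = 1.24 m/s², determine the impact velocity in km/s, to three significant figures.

v ≈ 13.1 km/s

Rearranging for v: v = [D / (1.74 · 4230^0.78 · 1.24^-0.24)]^(1/0.45).
D = 79300 m.
4230^0.78 = 673.8
1.24^-0.24 = 0.9497
Denominator = 1.74 × 673.8 × 0.9497 = 1113
D / 1113 = 79300 / 1113 = 71.25
v = 71.25^(1/0.45) = 71.25^2.2222 = 13100 m/s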